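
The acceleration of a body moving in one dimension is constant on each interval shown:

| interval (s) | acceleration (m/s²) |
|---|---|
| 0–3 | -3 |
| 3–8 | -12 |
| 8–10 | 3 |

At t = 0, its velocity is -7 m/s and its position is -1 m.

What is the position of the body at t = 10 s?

-411.5 m

On each constant-a segment, Δv = aΔt and Δx = v₀Δt + ½aΔt²; chain segment to segment.
0–3 s: v starts -7 m/s; Δx = -7·3 + ½·-3·3² = -34.5 m; v ends -16 m/s.
3–8 s: v starts -16 m/s; Δx = -16·5 + ½·-12·5² = -230 m; v ends -76 m/s.
8–10 s: v starts -76 m/s; Δx = -76·2 + ½·3·2² = -146 m; v ends -70 m/s.
x(10) = -1 + Σ Δx = -411.5 m.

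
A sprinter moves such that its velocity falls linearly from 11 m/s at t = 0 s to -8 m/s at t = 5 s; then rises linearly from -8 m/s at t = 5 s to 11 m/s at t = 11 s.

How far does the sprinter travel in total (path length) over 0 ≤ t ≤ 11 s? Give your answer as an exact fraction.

2035/38 m

Distance (not displacement) is the total path length: add the absolute areas under v-t.
0–5 s: v = 0 at t = 55/19 s; triangle areas 605/38 + 160/19 = 925/38 m
5–11 s: v = 0 at t = 143/19 s; triangle areas 192/19 + 363/19 = 555/19 m
Total distance = 2035/38 m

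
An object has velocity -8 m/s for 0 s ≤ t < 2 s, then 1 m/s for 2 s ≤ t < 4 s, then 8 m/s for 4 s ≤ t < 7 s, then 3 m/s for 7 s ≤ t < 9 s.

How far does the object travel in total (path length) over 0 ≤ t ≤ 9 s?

Total distance travelled is ∫|v| dt — sum the magnitudes of each area piece.
0–2 s: |-8| × 2 = 16 m
2–4 s: |1| × 2 = 2 m
4–7 s: |8| × 3 = 24 m
7–9 s: |3| × 2 = 6 m
Total distance = 48 m

48 m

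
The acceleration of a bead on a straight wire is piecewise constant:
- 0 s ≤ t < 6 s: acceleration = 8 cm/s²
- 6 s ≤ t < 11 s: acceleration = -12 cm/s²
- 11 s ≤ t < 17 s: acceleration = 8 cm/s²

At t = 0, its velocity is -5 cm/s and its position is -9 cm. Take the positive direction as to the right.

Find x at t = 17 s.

212 cm

On each constant-a segment, Δv = aΔt and Δx = v₀Δt + ½aΔt²; chain segment to segment.
0–6 s: v starts -5 cm/s; Δx = -5·6 + ½·8·6² = 114 cm; v ends 43 cm/s.
6–11 s: v starts 43 cm/s; Δx = 43·5 + ½·-12·5² = 65 cm; v ends -17 cm/s.
11–17 s: v starts -17 cm/s; Δx = -17·6 + ½·8·6² = 42 cm; v ends 31 cm/s.
x(17) = -9 + Σ Δx = 212 cm.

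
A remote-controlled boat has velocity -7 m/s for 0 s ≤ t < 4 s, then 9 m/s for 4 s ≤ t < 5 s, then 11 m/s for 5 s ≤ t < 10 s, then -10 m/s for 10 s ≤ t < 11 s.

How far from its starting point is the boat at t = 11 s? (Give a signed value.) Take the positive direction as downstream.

26 m

Net displacement equals the area under the velocity-time graph (areas below the axis count negative).
0–4 s: -7 × 4 = -28 m
4–5 s: 9 × 1 = 9 m
5–10 s: 11 × 5 = 55 m
10–11 s: -10 × 1 = -10 m
Net displacement = 26 m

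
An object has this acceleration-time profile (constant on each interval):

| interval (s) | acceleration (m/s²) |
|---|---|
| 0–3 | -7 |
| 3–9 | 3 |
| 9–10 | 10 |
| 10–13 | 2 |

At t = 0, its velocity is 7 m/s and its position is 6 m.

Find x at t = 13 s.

On each constant-a segment, Δv = aΔt and Δx = v₀Δt + ½aΔt²; chain segment to segment.
0–3 s: v starts 7 m/s; Δx = 7·3 + ½·-7·3² = -10.5 m; v ends -14 m/s.
3–9 s: v starts -14 m/s; Δx = -14·6 + ½·3·6² = -30 m; v ends 4 m/s.
9–10 s: v starts 4 m/s; Δx = 4·1 + ½·10·1² = 9 m; v ends 14 m/s.
10–13 s: v starts 14 m/s; Δx = 14·3 + ½·2·3² = 51 m; v ends 20 m/s.
x(13) = 6 + Σ Δx = 25.5 m.

25.5 m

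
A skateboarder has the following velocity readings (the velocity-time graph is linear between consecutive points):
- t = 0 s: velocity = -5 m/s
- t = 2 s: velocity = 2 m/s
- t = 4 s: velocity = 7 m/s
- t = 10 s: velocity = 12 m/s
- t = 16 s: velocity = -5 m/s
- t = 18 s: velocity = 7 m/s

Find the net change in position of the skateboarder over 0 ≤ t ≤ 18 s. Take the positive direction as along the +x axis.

86 m

Displacement is the signed area under the v-t curve.
0–2 s: ½(-5 + 2)(2) = -3 m
2–4 s: ½(2 + 7)(2) = 9 m
4–10 s: ½(7 + 12)(6) = 57 m
10–16 s: ½(12 + -5)(6) = 21 m
16–18 s: ½(-5 + 7)(2) = 2 m
Net displacement = 86 m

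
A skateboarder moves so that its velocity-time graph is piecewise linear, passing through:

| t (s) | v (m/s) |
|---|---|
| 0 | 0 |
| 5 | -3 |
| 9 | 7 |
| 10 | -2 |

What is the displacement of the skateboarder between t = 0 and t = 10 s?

Net displacement equals the area under the velocity-time graph (areas below the axis count negative).
0–5 s: ½(0 + -3)(5) = -7.5 m
5–9 s: ½(-3 + 7)(4) = 8 m
9–10 s: ½(7 + -2)(1) = 2.5 m
Net displacement = 3 m

3 m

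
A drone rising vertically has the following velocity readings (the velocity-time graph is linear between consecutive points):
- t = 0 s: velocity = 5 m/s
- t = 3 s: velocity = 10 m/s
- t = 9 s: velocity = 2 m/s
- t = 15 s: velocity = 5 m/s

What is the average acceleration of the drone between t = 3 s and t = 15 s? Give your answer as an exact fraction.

-5/12 m/s²

Average acceleration = Δv/Δt = (5 − 10)/(15 − 3) = -5/12 m/s².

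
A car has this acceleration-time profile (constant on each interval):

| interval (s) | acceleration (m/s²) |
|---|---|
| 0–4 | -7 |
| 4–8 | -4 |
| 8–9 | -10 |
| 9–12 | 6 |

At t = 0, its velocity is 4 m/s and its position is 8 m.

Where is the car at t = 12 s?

On each constant-a segment, Δv = aΔt and Δx = v₀Δt + ½aΔt²; chain segment to segment.
0–4 s: v starts 4 m/s; Δx = 4·4 + ½·-7·4² = -40 m; v ends -24 m/s.
4–8 s: v starts -24 m/s; Δx = -24·4 + ½·-4·4² = -128 m; v ends -40 m/s.
8–9 s: v starts -40 m/s; Δx = -40·1 + ½·-10·1² = -45 m; v ends -50 m/s.
9–12 s: v starts -50 m/s; Δx = -50·3 + ½·6·3² = -123 m; v ends -32 m/s.
x(12) = 8 + Σ Δx = -328 m.

-328 m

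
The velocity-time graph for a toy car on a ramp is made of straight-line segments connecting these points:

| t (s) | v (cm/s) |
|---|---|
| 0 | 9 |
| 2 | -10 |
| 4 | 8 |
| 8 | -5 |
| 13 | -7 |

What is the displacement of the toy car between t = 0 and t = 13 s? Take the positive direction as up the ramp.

Net displacement equals the area under the velocity-time graph (areas below the axis count negative).
0–2 s: ½(9 + -10)(2) = -1 cm
2–4 s: ½(-10 + 8)(2) = -2 cm
4–8 s: ½(8 + -5)(4) = 6 cm
8–13 s: ½(-5 + -7)(5) = -30 cm
Net displacement = -27 cm

-27 cm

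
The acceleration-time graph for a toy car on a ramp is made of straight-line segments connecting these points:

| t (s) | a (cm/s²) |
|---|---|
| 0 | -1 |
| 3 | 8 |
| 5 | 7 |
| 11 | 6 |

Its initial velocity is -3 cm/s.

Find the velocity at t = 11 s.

61.5 cm/s

Δv equals the area under the a-t graph; then v = v₀ + Δv.
0–3 s: ½(-1 + 8)(3) = 10.5 cm/s
3–5 s: ½(8 + 7)(2) = 15 cm/s
5–11 s: ½(7 + 6)(6) = 39 cm/s
Δv = 64.5 cm/s, so v(11) = -3 + (64.5) = 61.5 cm/s.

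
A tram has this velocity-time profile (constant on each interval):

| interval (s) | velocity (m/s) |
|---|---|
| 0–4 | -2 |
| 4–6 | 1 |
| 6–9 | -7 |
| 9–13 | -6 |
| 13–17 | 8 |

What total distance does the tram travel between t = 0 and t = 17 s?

Total distance travelled is ∫|v| dt — sum the magnitudes of each area piece.
0–4 s: |-2| × 4 = 8 m
4–6 s: |1| × 2 = 2 m
6–9 s: |-7| × 3 = 21 m
9–13 s: |-6| × 4 = 24 m
13–17 s: |8| × 4 = 32 m
Total distance = 87 m

87 m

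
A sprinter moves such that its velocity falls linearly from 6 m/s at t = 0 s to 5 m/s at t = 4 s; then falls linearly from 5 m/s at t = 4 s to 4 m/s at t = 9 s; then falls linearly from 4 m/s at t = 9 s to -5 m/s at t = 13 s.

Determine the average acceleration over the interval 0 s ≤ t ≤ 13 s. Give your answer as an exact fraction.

-11/13 m/s²

Average acceleration = Δv/Δt = (-5 − 6)/(13 − 0) = -11/13 m/s².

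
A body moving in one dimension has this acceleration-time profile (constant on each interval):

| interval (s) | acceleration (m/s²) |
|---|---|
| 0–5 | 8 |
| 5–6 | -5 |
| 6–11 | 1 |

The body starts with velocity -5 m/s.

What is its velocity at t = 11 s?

35 m/s

Δv equals the area under the a-t graph; then v = v₀ + Δv.
0–5 s: 8 × 5 = 40 m/s
5–6 s: -5 × 1 = -5 m/s
6–11 s: 1 × 5 = 5 m/s
Δv = 40 m/s, so v(11) = -5 + (40) = 35 m/s.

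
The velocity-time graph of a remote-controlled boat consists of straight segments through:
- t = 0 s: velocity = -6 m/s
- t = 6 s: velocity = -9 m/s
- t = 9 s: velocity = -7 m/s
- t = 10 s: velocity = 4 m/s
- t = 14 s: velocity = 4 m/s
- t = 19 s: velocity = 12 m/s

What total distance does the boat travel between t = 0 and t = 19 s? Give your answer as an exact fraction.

2815/22 m

Distance (not displacement) is the total path length: add the absolute areas under v-t.
0–6 s: |½(-6 + -9)(6)| = 45 m
6–9 s: |½(-9 + -7)(3)| = 24 m
9–10 s: v = 0 at t = 106/11 s; triangle areas 49/22 + 8/11 = 65/22 m
10–14 s: |4| × 4 = 16 m
14–19 s: |½(4 + 12)(5)| = 40 m
Total distance = 2815/22 m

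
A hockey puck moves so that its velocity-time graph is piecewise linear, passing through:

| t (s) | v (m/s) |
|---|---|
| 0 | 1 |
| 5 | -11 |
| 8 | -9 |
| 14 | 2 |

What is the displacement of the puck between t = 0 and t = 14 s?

Displacement is the signed area under the v-t curve.
0–5 s: ½(1 + -11)(5) = -25 m
5–8 s: ½(-11 + -9)(3) = -30 m
8–14 s: ½(-9 + 2)(6) = -21 m
Net displacement = -76 m

-76 m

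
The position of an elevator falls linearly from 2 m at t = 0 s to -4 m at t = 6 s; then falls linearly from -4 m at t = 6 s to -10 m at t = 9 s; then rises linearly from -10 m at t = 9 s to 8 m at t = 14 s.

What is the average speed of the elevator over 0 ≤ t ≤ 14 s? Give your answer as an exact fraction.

Average speed = (total path length)/(elapsed time); on a piecewise-linear x-t graph the path length is Σ|Δx|.
0–6 s: |Δx| = |-4 − 2| = 6 m
6–9 s: |Δx| = |-10 − -4| = 6 m
9–14 s: |Δx| = |8 − -10| = 18 m
Total path = 30 m; average speed = 30/14 = 15/7 m/s.

15/7 m/s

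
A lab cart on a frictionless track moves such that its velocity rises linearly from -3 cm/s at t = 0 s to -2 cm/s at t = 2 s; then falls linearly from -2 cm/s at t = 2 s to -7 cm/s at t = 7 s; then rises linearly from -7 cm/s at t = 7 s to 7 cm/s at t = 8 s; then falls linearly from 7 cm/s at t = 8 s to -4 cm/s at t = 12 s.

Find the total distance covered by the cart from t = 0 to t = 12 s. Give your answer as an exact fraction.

471/11 cm

Total distance travelled is ∫|v| dt — sum the magnitudes of each area piece.
0–2 s: |½(-3 + -2)(2)| = 5 cm
2–7 s: |½(-2 + -7)(5)| = 22.5 cm
7–8 s: v = 0 at t = 7.5 s; triangle areas 1.75 + 1.75 = 3.5 cm
8–12 s: v = 0 at t = 116/11 s; triangle areas 98/11 + 32/11 = 130/11 cm
Total distance = 471/11 cm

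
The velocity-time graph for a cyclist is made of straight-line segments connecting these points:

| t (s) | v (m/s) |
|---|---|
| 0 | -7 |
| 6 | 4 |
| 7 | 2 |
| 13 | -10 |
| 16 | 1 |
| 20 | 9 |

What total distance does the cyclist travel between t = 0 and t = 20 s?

80.5 m

Total distance travelled is ∫|v| dt — sum the magnitudes of each area piece.
0–6 s: v = 0 at t = 42/11 s; triangle areas 147/11 + 48/11 = 195/11 m
6–7 s: |½(4 + 2)(1)| = 3 m
7–13 s: v = 0 at t = 8 s; triangle areas 1 + 25 = 26 m
13–16 s: v = 0 at t = 173/11 s; triangle areas 150/11 + 3/22 = 303/22 m
16–20 s: |½(1 + 9)(4)| = 20 m
Total distance = 80.5 m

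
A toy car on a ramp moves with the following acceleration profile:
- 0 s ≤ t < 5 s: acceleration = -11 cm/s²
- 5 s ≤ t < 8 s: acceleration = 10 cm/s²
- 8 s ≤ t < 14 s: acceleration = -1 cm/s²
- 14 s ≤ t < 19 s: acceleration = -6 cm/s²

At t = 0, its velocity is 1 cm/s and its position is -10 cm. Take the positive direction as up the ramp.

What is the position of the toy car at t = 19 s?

On each constant-a segment, Δv = aΔt and Δx = v₀Δt + ½aΔt²; chain segment to segment.
0–5 s: v starts 1 cm/s; Δx = 1·5 + ½·-11·5² = -132.5 cm; v ends -54 cm/s.
5–8 s: v starts -54 cm/s; Δx = -54·3 + ½·10·3² = -117 cm; v ends -24 cm/s.
8–14 s: v starts -24 cm/s; Δx = -24·6 + ½·-1·6² = -162 cm; v ends -30 cm/s.
14–19 s: v starts -30 cm/s; Δx = -30·5 + ½·-6·5² = -225 cm; v ends -60 cm/s.
x(19) = -10 + Σ Δx = -646.5 cm.

-646.5 cm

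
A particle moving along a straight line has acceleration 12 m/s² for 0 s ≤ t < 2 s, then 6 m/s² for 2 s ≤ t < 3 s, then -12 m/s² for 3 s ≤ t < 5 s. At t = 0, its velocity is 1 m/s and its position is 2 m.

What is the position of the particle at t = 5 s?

94 m

On each constant-a segment, Δv = aΔt and Δx = v₀Δt + ½aΔt²; chain segment to segment.
0–2 s: v starts 1 m/s; Δx = 1·2 + ½·12·2² = 26 m; v ends 25 m/s.
2–3 s: v starts 25 m/s; Δx = 25·1 + ½·6·1² = 28 m; v ends 31 m/s.
3–5 s: v starts 31 m/s; Δx = 31·2 + ½·-12·2² = 38 m; v ends 7 m/s.
x(5) = 2 + Σ Δx = 94 m.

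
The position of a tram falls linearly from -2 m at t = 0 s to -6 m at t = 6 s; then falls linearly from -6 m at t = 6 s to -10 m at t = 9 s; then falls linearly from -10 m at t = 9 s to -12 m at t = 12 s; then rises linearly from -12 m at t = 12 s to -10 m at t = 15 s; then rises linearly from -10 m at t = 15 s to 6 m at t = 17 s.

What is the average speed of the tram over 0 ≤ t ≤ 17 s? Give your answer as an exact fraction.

Average speed = (total path length)/(elapsed time); on a piecewise-linear x-t graph the path length is Σ|Δx|.
0–6 s: |Δx| = |-6 − -2| = 4 m
6–9 s: |Δx| = |-10 − -6| = 4 m
9–12 s: |Δx| = |-12 − -10| = 2 m
12–15 s: |Δx| = |-10 − -12| = 2 m
15–17 s: |Δx| = |6 − -10| = 16 m
Total path = 28 m; average speed = 28/17 = 28/17 m/s.

28/17 m/s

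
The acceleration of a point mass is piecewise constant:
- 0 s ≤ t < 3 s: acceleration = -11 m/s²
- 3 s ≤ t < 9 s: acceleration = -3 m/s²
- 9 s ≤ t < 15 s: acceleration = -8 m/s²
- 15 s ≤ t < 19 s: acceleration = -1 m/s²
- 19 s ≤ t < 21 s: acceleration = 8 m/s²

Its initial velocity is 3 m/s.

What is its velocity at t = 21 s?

-84 m/s

Δv equals the area under the a-t graph; then v = v₀ + Δv.
0–3 s: -11 × 3 = -33 m/s
3–9 s: -3 × 6 = -18 m/s
9–15 s: -8 × 6 = -48 m/s
15–19 s: -1 × 4 = -4 m/s
19–21 s: 8 × 2 = 16 m/s
Δv = -87 m/s, so v(21) = 3 + (-87) = -84 m/s.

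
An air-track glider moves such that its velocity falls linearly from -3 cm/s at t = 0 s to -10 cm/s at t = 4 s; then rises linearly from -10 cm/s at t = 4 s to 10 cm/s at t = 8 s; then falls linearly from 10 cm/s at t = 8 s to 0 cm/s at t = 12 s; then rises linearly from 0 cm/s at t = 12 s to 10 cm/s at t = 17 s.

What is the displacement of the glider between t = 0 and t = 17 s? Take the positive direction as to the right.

Displacement is the signed area under the v-t curve.
0–4 s: ½(-3 + -10)(4) = -26 cm
4–8 s: ½(-10 + 10)(4) = 0 cm
8–12 s: ½(10 + 0)(4) = 20 cm
12–17 s: ½(0 + 10)(5) = 25 cm
Net displacement = 19 cm

19 cm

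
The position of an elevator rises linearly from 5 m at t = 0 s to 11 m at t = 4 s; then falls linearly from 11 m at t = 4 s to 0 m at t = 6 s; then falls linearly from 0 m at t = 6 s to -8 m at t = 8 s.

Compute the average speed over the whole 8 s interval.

3.125 m/s

Average speed = (total path length)/(elapsed time); on a piecewise-linear x-t graph the path length is Σ|Δx|.
0–4 s: |Δx| = |11 − 5| = 6 m
4–6 s: |Δx| = |0 − 11| = 11 m
6–8 s: |Δx| = |-8 − 0| = 8 m
Total path = 25 m; average speed = 25/8 = 3.125 m/s.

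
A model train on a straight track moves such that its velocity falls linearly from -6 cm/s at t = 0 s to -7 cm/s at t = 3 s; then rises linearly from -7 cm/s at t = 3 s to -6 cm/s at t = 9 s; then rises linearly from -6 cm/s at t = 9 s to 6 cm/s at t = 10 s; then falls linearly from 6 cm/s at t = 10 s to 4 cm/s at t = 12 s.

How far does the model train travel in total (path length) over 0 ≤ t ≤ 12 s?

Total distance travelled is ∫|v| dt — sum the magnitudes of each area piece.
0–3 s: |½(-6 + -7)(3)| = 19.5 cm
3–9 s: |½(-7 + -6)(6)| = 39 cm
9–10 s: v = 0 at t = 9.5 s; triangle areas 1.5 + 1.5 = 3 cm
10–12 s: |½(6 + 4)(2)| = 10 cm
Total distance = 71.5 cm

71.5 cm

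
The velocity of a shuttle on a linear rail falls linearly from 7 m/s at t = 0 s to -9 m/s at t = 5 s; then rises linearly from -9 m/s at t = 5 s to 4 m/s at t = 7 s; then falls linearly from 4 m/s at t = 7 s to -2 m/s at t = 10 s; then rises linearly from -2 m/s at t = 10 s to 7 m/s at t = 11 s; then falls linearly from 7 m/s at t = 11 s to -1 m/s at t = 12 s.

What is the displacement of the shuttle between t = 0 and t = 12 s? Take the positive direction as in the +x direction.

-1.5 m

Displacement is the signed area under the v-t curve.
0–5 s: ½(7 + -9)(5) = -5 m
5–7 s: ½(-9 + 4)(2) = -5 m
7–10 s: ½(4 + -2)(3) = 3 m
10–11 s: ½(-2 + 7)(1) = 2.5 m
11–12 s: ½(7 + -1)(1) = 3 m
Net displacement = -1.5 m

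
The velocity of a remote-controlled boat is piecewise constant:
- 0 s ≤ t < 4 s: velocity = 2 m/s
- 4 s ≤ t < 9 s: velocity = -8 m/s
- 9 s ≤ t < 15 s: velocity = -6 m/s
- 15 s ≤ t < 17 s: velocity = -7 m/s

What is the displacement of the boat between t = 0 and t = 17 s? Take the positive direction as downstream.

Displacement is the signed area under the v-t curve.
0–4 s: 2 × 4 = 8 m
4–9 s: -8 × 5 = -40 m
9–15 s: -6 × 6 = -36 m
15–17 s: -7 × 2 = -14 m
Net displacement = -82 m

-82 m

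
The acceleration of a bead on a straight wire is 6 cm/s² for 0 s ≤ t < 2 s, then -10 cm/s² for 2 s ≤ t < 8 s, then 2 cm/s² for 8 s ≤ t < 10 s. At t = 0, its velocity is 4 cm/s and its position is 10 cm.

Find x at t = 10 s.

-138 cm

On each constant-a segment, Δv = aΔt and Δx = v₀Δt + ½aΔt²; chain segment to segment.
0–2 s: v starts 4 cm/s; Δx = 4·2 + ½·6·2² = 20 cm; v ends 16 cm/s.
2–8 s: v starts 16 cm/s; Δx = 16·6 + ½·-10·6² = -84 cm; v ends -44 cm/s.
8–10 s: v starts -44 cm/s; Δx = -44·2 + ½·2·2² = -84 cm; v ends -40 cm/s.
x(10) = 10 + Σ Δx = -138 cm.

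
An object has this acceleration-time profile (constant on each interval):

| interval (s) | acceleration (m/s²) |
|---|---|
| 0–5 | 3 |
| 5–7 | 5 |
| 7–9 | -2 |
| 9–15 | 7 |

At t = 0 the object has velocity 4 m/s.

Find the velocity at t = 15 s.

67 m/s

Δv equals the area under the a-t graph; then v = v₀ + Δv.
0–5 s: 3 × 5 = 15 m/s
5–7 s: 5 × 2 = 10 m/s
7–9 s: -2 × 2 = -4 m/s
9–15 s: 7 × 6 = 42 m/s
Δv = 63 m/s, so v(15) = 4 + (63) = 67 m/s.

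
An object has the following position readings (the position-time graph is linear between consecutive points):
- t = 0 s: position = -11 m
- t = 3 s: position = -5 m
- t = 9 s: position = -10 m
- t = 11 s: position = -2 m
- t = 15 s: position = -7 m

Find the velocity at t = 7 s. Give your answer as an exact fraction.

Velocity is the slope of the x-t graph on 3–9 s: (-10 − -5)/(9 − 3) = -5/6 m/s.

-5/6 m/s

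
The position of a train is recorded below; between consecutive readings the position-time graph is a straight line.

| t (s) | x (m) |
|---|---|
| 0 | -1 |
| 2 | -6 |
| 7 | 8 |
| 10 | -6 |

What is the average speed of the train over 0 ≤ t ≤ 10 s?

Average speed = (total path length)/(elapsed time); on a piecewise-linear x-t graph the path length is Σ|Δx|.
0–2 s: |Δx| = |-6 − -1| = 5 m
2–7 s: |Δx| = |8 − -6| = 14 m
7–10 s: |Δx| = |-6 − 8| = 14 m
Total path = 33 m; average speed = 33/10 = 3.3 m/s.

3.3 m/s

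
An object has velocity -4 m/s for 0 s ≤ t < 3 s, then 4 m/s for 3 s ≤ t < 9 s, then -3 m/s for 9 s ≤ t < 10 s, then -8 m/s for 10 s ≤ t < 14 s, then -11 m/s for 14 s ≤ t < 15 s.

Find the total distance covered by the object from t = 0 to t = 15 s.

82 m

Distance (not displacement) is the total path length: add the absolute areas under v-t.
0–3 s: |-4| × 3 = 12 m
3–9 s: |4| × 6 = 24 m
9–10 s: |-3| × 1 = 3 m
10–14 s: |-8| × 4 = 32 m
14–15 s: |-11| × 1 = 11 m
Total distance = 82 m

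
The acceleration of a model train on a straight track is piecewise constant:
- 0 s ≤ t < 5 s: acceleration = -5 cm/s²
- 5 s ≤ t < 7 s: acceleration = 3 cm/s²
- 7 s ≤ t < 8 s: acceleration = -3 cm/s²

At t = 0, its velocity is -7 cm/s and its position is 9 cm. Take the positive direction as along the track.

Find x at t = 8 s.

-174 cm

On each constant-a segment, Δv = aΔt and Δx = v₀Δt + ½aΔt²; chain segment to segment.
0–5 s: v starts -7 cm/s; Δx = -7·5 + ½·-5·5² = -97.5 cm; v ends -32 cm/s.
5–7 s: v starts -32 cm/s; Δx = -32·2 + ½·3·2² = -58 cm; v ends -26 cm/s.
7–8 s: v starts -26 cm/s; Δx = -26·1 + ½·-3·1² = -27.5 cm; v ends -29 cm/s.
x(8) = 9 + Σ Δx = -174 cm.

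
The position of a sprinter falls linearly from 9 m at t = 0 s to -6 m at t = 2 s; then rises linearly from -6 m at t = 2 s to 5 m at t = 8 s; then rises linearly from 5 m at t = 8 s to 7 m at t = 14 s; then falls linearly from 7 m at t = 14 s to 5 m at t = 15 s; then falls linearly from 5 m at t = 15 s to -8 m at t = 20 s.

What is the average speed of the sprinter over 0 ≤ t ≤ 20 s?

2.15 m/s

Average speed = (total path length)/(elapsed time); on a piecewise-linear x-t graph the path length is Σ|Δx|.
0–2 s: |Δx| = |-6 − 9| = 15 m
2–8 s: |Δx| = |5 − -6| = 11 m
8–14 s: |Δx| = |7 − 5| = 2 m
14–15 s: |Δx| = |5 − 7| = 2 m
15–20 s: |Δx| = |-8 − 5| = 13 m
Total path = 43 m; average speed = 43/20 = 2.15 m/s.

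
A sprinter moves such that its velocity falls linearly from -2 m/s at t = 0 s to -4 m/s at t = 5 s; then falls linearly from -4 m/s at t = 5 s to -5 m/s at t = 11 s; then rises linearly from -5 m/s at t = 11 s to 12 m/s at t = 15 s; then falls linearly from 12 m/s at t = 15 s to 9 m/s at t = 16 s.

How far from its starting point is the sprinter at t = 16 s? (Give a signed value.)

Displacement is the signed area under the v-t curve.
0–5 s: ½(-2 + -4)(5) = -15 m
5–11 s: ½(-4 + -5)(6) = -27 m
11–15 s: ½(-5 + 12)(4) = 14 m
15–16 s: ½(12 + 9)(1) = 10.5 m
Net displacement = -17.5 m

-17.5 m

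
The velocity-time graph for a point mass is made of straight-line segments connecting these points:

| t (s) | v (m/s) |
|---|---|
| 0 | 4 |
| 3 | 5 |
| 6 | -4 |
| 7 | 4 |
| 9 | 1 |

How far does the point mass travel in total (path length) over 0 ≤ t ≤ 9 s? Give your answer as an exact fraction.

Total distance travelled is ∫|v| dt — sum the magnitudes of each area piece.
0–3 s: |½(4 + 5)(3)| = 13.5 m
3–6 s: v = 0 at t = 14/3 s; triangle areas 25/6 + 8/3 = 41/6 m
6–7 s: v = 0 at t = 6.5 s; triangle areas 1 + 1 = 2 m
7–9 s: |½(4 + 1)(2)| = 5 m
Total distance = 82/3 m

82/3 m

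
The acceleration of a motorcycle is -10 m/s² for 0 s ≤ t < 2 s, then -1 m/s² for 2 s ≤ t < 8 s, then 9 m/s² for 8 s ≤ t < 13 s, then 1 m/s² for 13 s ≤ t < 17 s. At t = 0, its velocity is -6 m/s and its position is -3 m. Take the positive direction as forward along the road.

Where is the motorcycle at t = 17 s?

On each constant-a segment, Δv = aΔt and Δx = v₀Δt + ½aΔt²; chain segment to segment.
0–2 s: v starts -6 m/s; Δx = -6·2 + ½·-10·2² = -32 m; v ends -26 m/s.
2–8 s: v starts -26 m/s; Δx = -26·6 + ½·-1·6² = -174 m; v ends -32 m/s.
8–13 s: v starts -32 m/s; Δx = -32·5 + ½·9·5² = -47.5 m; v ends 13 m/s.
13–17 s: v starts 13 m/s; Δx = 13·4 + ½·1·4² = 60 m; v ends 17 m/s.
x(17) = -3 + Σ Δx = -196.5 m.

-196.5 m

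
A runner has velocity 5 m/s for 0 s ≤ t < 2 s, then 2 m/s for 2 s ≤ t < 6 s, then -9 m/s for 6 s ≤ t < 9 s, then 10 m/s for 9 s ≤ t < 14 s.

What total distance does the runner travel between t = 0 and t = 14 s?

Total distance travelled is ∫|v| dt — sum the magnitudes of each area piece.
0–2 s: |5| × 2 = 10 m
2–6 s: |2| × 4 = 8 m
6–9 s: |-9| × 3 = 27 m
9–14 s: |10| × 5 = 50 m
Total distance = 95 m

95 m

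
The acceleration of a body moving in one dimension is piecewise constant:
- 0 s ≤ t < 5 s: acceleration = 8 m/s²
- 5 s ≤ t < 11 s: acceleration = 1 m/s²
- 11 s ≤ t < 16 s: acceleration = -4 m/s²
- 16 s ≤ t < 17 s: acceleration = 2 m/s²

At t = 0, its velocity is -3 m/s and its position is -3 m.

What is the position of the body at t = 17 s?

On each constant-a segment, Δv = aΔt and Δx = v₀Δt + ½aΔt²; chain segment to segment.
0–5 s: v starts -3 m/s; Δx = -3·5 + ½·8·5² = 85 m; v ends 37 m/s.
5–11 s: v starts 37 m/s; Δx = 37·6 + ½·1·6² = 240 m; v ends 43 m/s.
11–16 s: v starts 43 m/s; Δx = 43·5 + ½·-4·5² = 165 m; v ends 23 m/s.
16–17 s: v starts 23 m/s; Δx = 23·1 + ½·2·1² = 24 m; v ends 25 m/s.
x(17) = -3 + Σ Δx = 511 m.

511 m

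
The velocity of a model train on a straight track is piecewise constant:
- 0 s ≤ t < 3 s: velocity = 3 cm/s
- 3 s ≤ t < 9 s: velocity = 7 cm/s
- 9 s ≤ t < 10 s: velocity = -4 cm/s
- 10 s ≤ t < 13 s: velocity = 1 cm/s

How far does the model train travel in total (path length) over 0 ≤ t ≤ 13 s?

58 cm

Total distance travelled is ∫|v| dt — sum the magnitudes of each area piece.
0–3 s: |3| × 3 = 9 cm
3–9 s: |7| × 6 = 42 cm
9–10 s: |-4| × 1 = 4 cm
10–13 s: |1| × 3 = 3 cm
Total distance = 58 cm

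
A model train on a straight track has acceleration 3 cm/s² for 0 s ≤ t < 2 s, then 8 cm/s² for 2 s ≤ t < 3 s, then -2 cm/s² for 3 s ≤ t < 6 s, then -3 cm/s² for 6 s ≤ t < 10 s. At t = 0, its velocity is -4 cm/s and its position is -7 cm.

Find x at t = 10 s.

On each constant-a segment, Δv = aΔt and Δx = v₀Δt + ½aΔt²; chain segment to segment.
0–2 s: v starts -4 cm/s; Δx = -4·2 + ½·3·2² = -2 cm; v ends 2 cm/s.
2–3 s: v starts 2 cm/s; Δx = 2·1 + ½·8·1² = 6 cm; v ends 10 cm/s.
3–6 s: v starts 10 cm/s; Δx = 10·3 + ½·-2·3² = 21 cm; v ends 4 cm/s.
6–10 s: v starts 4 cm/s; Δx = 4·4 + ½·-3·4² = -8 cm; v ends -8 cm/s.
x(10) = -7 + Σ Δx = 10 cm.

10 cm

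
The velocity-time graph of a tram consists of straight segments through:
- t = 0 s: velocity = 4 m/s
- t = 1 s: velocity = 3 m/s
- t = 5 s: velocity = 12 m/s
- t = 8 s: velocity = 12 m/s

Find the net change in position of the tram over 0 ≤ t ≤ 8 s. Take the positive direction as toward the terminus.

Net displacement equals the area under the velocity-time graph (areas below the axis count negative).
0–1 s: ½(4 + 3)(1) = 3.5 m
1–5 s: ½(3 + 12)(4) = 30 m
5–8 s: 12 × 3 = 36 m
Net displacement = 69.5 m

69.5 m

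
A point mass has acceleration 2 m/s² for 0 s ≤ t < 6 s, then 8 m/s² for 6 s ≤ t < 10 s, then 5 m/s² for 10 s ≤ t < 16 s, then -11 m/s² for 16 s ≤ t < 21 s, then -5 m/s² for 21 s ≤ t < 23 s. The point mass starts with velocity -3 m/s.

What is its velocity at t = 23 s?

Δv equals the area under the a-t graph; then v = v₀ + Δv.
0–6 s: 2 × 6 = 12 m/s
6–10 s: 8 × 4 = 32 m/s
10–16 s: 5 × 6 = 30 m/s
16–21 s: -11 × 5 = -55 m/s
21–23 s: -5 × 2 = -10 m/s
Δv = 9 m/s, so v(23) = -3 + (9) = 6 m/s.

6 m/s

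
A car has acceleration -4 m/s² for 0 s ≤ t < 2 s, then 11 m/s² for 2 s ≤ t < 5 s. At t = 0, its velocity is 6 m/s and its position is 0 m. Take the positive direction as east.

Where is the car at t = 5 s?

47.5 m

On each constant-a segment, Δv = aΔt and Δx = v₀Δt + ½aΔt²; chain segment to segment.
0–2 s: v starts 6 m/s; Δx = 6·2 + ½·-4·2² = 4 m; v ends -2 m/s.
2–5 s: v starts -2 m/s; Δx = -2·3 + ½·11·3² = 43.5 m; v ends 31 m/s.
x(5) = 0 + Σ Δx = 47.5 m.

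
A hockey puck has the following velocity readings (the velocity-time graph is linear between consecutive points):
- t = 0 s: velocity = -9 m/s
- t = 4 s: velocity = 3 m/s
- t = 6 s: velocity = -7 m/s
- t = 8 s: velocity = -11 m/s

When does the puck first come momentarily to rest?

v changes sign on 0–4 s (from -9 to 3); the graph is linear there, so v = 0 at t = 0 + (9)·(4 − 0)/(3 − -9) = 3 s.

t = 3 s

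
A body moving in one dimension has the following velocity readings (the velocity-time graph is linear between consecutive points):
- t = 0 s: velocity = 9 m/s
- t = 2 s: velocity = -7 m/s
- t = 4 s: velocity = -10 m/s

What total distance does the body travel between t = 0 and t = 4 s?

25.125 m

Distance (not displacement) is the total path length: add the absolute areas under v-t.
0–2 s: v = 0 at t = 1.125 s; triangle areas 5.0625 + 3.0625 = 8.125 m
2–4 s: |½(-7 + -10)(2)| = 17 m
Total distance = 25.125 m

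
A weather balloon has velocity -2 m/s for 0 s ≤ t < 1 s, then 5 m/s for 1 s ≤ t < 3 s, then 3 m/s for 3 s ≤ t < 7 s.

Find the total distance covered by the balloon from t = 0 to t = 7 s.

Total distance travelled is ∫|v| dt — sum the magnitudes of each area piece.
0–1 s: |-2| × 1 = 2 m
1–3 s: |5| × 2 = 10 m
3–7 s: |3| × 4 = 12 m
Total distance = 24 m

24 m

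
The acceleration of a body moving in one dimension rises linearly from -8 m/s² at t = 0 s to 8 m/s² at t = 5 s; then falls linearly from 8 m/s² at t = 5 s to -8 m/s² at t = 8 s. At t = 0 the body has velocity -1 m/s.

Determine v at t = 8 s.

Δv equals the area under the a-t graph; then v = v₀ + Δv.
0–5 s: ½(-8 + 8)(5) = 0 m/s
5–8 s: ½(8 + -8)(3) = 0 m/s
Δv = 0 m/s, so v(8) = -1 + (0) = -1 m/s.

-1 m/s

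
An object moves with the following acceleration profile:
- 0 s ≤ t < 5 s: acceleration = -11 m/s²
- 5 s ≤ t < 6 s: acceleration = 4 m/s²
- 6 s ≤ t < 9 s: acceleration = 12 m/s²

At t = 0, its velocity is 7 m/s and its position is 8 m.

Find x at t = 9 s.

-218.5 m

On each constant-a segment, Δv = aΔt and Δx = v₀Δt + ½aΔt²; chain segment to segment.
0–5 s: v starts 7 m/s; Δx = 7·5 + ½·-11·5² = -102.5 m; v ends -48 m/s.
5–6 s: v starts -48 m/s; Δx = -48·1 + ½·4·1² = -46 m; v ends -44 m/s.
6–9 s: v starts -44 m/s; Δx = -44·3 + ½·12·3² = -78 m; v ends -8 m/s.
x(9) = 8 + Σ Δx = -218.5 m.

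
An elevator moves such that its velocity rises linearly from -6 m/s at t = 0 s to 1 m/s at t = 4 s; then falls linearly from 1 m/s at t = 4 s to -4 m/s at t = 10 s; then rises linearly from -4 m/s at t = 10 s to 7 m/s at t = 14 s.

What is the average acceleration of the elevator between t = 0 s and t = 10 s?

0.2 m/s²

Average acceleration = Δv/Δt = (-4 − -6)/(10 − 0) = 0.2 m/s².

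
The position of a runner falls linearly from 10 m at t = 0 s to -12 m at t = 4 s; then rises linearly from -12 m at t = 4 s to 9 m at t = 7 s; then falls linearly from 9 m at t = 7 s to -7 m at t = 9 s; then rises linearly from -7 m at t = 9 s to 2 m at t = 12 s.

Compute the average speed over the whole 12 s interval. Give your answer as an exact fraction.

Average speed = (total path length)/(elapsed time); on a piecewise-linear x-t graph the path length is Σ|Δx|.
0–4 s: |Δx| = |-12 − 10| = 22 m
4–7 s: |Δx| = |9 − -12| = 21 m
7–9 s: |Δx| = |-7 − 9| = 16 m
9–12 s: |Δx| = |2 − -7| = 9 m
Total path = 68 m; average speed = 68/12 = 17/3 m/s.

17/3 m/s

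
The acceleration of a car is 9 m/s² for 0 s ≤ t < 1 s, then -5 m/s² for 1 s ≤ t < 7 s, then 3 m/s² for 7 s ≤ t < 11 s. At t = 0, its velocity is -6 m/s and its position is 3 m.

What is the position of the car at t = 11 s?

-154.5 m

On each constant-a segment, Δv = aΔt and Δx = v₀Δt + ½aΔt²; chain segment to segment.
0–1 s: v starts -6 m/s; Δx = -6·1 + ½·9·1² = -1.5 m; v ends 3 m/s.
1–7 s: v starts 3 m/s; Δx = 3·6 + ½·-5·6² = -72 m; v ends -27 m/s.
7–11 s: v starts -27 m/s; Δx = -27·4 + ½·3·4² = -84 m; v ends -15 m/s.
x(11) = 3 + Σ Δx = -154.5 m.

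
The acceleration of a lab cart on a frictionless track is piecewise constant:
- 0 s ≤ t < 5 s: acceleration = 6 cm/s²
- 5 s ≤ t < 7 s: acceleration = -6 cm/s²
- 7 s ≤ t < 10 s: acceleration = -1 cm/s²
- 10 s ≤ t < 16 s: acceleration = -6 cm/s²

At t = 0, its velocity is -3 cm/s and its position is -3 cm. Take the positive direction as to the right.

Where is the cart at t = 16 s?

103.5 cm

On each constant-a segment, Δv = aΔt and Δx = v₀Δt + ½aΔt²; chain segment to segment.
0–5 s: v starts -3 cm/s; Δx = -3·5 + ½·6·5² = 60 cm; v ends 27 cm/s.
5–7 s: v starts 27 cm/s; Δx = 27·2 + ½·-6·2² = 42 cm; v ends 15 cm/s.
7–10 s: v starts 15 cm/s; Δx = 15·3 + ½·-1·3² = 40.5 cm; v ends 12 cm/s.
10–16 s: v starts 12 cm/s; Δx = 12·6 + ½·-6·6² = -36 cm; v ends -24 cm/s.
x(16) = -3 + Σ Δx = 103.5 cm.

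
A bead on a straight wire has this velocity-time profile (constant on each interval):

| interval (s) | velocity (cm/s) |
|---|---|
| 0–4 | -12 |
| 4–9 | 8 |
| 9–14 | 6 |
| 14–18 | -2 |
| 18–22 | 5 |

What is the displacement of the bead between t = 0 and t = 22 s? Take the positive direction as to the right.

Displacement is the signed area under the v-t curve.
0–4 s: -12 × 4 = -48 cm
4–9 s: 8 × 5 = 40 cm
9–14 s: 6 × 5 = 30 cm
14–18 s: -2 × 4 = -8 cm
18–22 s: 5 × 4 = 20 cm
Net displacement = 34 cm

34 cm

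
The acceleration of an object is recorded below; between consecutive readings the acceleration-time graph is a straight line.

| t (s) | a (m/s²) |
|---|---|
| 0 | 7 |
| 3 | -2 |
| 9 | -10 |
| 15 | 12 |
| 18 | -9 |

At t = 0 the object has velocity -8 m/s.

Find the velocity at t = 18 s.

Δv equals the area under the a-t graph; then v = v₀ + Δv.
0–3 s: ½(7 + -2)(3) = 7.5 m/s
3–9 s: ½(-2 + -10)(6) = -36 m/s
9–15 s: ½(-10 + 12)(6) = 6 m/s
15–18 s: ½(12 + -9)(3) = 4.5 m/s
Δv = -18 m/s, so v(18) = -8 + (-18) = -26 m/s.

-26 m/s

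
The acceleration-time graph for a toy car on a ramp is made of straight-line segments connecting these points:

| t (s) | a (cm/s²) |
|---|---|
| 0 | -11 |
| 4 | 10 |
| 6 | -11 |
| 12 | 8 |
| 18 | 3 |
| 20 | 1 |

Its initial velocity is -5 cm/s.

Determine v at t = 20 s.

Δv equals the area under the a-t graph; then v = v₀ + Δv.
0–4 s: ½(-11 + 10)(4) = -2 cm/s
4–6 s: ½(10 + -11)(2) = -1 cm/s
6–12 s: ½(-11 + 8)(6) = -9 cm/s
12–18 s: ½(8 + 3)(6) = 33 cm/s
18–20 s: ½(3 + 1)(2) = 4 cm/s
Δv = 25 cm/s, so v(20) = -5 + (25) = 20 cm/s.

20 cm/s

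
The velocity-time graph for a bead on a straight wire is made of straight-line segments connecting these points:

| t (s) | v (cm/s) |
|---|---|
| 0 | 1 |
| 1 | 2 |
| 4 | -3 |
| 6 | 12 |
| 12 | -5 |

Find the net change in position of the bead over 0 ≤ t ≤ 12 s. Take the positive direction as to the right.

Net displacement equals the area under the velocity-time graph (areas below the axis count negative).
0–1 s: ½(1 + 2)(1) = 1.5 cm
1–4 s: ½(2 + -3)(3) = -1.5 cm
4–6 s: ½(-3 + 12)(2) = 9 cm
6–12 s: ½(12 + -5)(6) = 21 cm
Net displacement = 30 cm

30 cm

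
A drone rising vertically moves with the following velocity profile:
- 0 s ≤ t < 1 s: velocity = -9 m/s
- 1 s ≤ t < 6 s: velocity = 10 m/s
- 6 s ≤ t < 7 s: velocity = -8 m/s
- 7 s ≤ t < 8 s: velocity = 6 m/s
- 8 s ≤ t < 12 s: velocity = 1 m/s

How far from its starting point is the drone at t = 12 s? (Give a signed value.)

Displacement is the signed area under the v-t curve.
0–1 s: -9 × 1 = -9 m
1–6 s: 10 × 5 = 50 m
6–7 s: -8 × 1 = -8 m
7–8 s: 6 × 1 = 6 m
8–12 s: 1 × 4 = 4 m
Net displacement = 43 m

43 m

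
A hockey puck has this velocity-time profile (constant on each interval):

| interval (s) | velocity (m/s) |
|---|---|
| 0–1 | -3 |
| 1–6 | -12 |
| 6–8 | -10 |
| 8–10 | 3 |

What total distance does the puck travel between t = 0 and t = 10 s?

Total distance travelled is ∫|v| dt — sum the magnitudes of each area piece.
0–1 s: |-3| × 1 = 3 m
1–6 s: |-12| × 5 = 60 m
6–8 s: |-10| × 2 = 20 m
8–10 s: |3| × 2 = 6 m
Total distance = 89 m

89 m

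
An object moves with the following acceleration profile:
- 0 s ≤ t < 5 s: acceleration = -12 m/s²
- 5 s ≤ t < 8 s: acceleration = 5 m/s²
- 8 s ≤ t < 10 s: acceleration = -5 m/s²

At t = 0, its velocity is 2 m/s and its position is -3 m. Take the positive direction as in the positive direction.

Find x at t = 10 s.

-390.5 m

On each constant-a segment, Δv = aΔt and Δx = v₀Δt + ½aΔt²; chain segment to segment.
0–5 s: v starts 2 m/s; Δx = 2·5 + ½·-12·5² = -140 m; v ends -58 m/s.
5–8 s: v starts -58 m/s; Δx = -58·3 + ½·5·3² = -151.5 m; v ends -43 m/s.
8–10 s: v starts -43 m/s; Δx = -43·2 + ½·-5·2² = -96 m; v ends -53 m/s.
x(10) = -3 + Σ Δx = -390.5 m.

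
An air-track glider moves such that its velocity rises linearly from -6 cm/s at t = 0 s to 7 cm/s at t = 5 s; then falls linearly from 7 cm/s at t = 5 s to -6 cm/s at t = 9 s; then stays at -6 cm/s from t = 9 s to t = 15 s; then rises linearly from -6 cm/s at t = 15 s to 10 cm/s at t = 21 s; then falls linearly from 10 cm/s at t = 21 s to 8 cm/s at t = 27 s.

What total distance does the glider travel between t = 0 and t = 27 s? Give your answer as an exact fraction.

Total distance travelled is ∫|v| dt — sum the magnitudes of each area piece.
0–5 s: v = 0 at t = 30/13 s; triangle areas 90/13 + 245/26 = 425/26 cm
5–9 s: v = 0 at t = 93/13 s; triangle areas 98/13 + 72/13 = 170/13 cm
9–15 s: |-6| × 6 = 36 cm
15–21 s: v = 0 at t = 17.25 s; triangle areas 6.75 + 18.75 = 25.5 cm
21–27 s: |½(10 + 8)(6)| = 54 cm
Total distance = 1884/13 cm

1884/13 cm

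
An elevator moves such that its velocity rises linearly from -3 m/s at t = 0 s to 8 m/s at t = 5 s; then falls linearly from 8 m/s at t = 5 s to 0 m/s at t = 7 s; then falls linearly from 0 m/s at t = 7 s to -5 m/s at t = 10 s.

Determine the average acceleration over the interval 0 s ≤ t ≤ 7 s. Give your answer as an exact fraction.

Average acceleration = Δv/Δt = (0 − -3)/(7 − 0) = 3/7 m/s².

3/7 m/s²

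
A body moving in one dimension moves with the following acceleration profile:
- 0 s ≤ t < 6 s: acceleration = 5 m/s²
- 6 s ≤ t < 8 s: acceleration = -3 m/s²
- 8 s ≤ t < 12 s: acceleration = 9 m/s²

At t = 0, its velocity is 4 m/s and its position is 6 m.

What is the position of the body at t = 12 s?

366 m

On each constant-a segment, Δv = aΔt and Δx = v₀Δt + ½aΔt²; chain segment to segment.
0–6 s: v starts 4 m/s; Δx = 4·6 + ½·5·6² = 114 m; v ends 34 m/s.
6–8 s: v starts 34 m/s; Δx = 34·2 + ½·-3·2² = 62 m; v ends 28 m/s.
8–12 s: v starts 28 m/s; Δx = 28·4 + ½·9·4² = 184 m; v ends 64 m/s.
x(12) = 6 + Σ Δx = 366 m.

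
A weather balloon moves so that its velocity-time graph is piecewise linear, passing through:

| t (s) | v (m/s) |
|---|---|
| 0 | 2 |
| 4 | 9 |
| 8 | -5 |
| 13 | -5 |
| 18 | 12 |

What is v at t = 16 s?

5.2 m/s

On 13–18 s the graph is linear from -5 to 12 m/s: v(16) = -5 + (12 − -5)·(16 − 13)/(18 − 13) = 5.2 m/s.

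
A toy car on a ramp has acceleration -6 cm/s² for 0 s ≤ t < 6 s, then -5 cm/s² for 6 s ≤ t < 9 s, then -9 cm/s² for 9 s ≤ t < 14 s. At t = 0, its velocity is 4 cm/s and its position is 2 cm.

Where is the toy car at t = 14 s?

-548 cm

On each constant-a segment, Δv = aΔt and Δx = v₀Δt + ½aΔt²; chain segment to segment.
0–6 s: v starts 4 cm/s; Δx = 4·6 + ½·-6·6² = -84 cm; v ends -32 cm/s.
6–9 s: v starts -32 cm/s; Δx = -32·3 + ½·-5·3² = -118.5 cm; v ends -47 cm/s.
9–14 s: v starts -47 cm/s; Δx = -47·5 + ½·-9·5² = -347.5 cm; v ends -92 cm/s.
x(14) = 2 + Σ Δx = -548 cm.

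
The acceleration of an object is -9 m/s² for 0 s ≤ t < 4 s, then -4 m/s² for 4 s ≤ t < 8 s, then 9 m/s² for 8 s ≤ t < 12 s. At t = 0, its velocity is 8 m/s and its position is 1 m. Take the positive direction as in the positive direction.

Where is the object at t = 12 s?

-287 m

On each constant-a segment, Δv = aΔt and Δx = v₀Δt + ½aΔt²; chain segment to segment.
0–4 s: v starts 8 m/s; Δx = 8·4 + ½·-9·4² = -40 m; v ends -28 m/s.
4–8 s: v starts -28 m/s; Δx = -28·4 + ½·-4·4² = -144 m; v ends -44 m/s.
8–12 s: v starts -44 m/s; Δx = -44·4 + ½·9·4² = -104 m; v ends -8 m/s.
x(12) = 1 + Σ Δx = -287 m.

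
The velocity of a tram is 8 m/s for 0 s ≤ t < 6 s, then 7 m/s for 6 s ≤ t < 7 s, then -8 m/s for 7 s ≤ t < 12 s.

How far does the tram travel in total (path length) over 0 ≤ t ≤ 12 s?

Distance (not displacement) is the total path length: add the absolute areas under v-t.
0–6 s: |8| × 6 = 48 m
6–7 s: |7| × 1 = 7 m
7–12 s: |-8| × 5 = 40 m
Total distance = 95 m

95 m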